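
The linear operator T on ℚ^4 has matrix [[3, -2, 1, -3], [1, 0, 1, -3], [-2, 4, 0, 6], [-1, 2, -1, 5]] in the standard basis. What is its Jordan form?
J = [[2, 1, 0, 0], [0, 2, 0, 0], [0, 0, 2, 0], [0, 0, 0, 2]]

The characteristic polynomial is det(xI - A) = (x - 2)^4, so the eigenvalues are 2 (algebraic multiplicity 4).

For λ = 2: rank(A - 2I) = 1, rank((A - 2I)^2) = 0. The eigenspace has dimension 4 - 1 = 3, so there are 3 Jordan blocks; the rank sequence gives block sizes [2, 1, 1].

Assembling the blocks gives the Jordan form J above.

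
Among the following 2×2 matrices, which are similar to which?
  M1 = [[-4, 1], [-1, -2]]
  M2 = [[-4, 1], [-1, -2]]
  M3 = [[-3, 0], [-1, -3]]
1 class: {M1, M2, M3}

Characteristic polynomials: χ_{M1} = (x + 3)^2, χ_{M2} = (x + 3)^2, χ_{M3} = (x + 3)^2.

{M1, M2, M3}: invariant factors (x + 3)^2.

Matrices are similar if and only if their invariant-factor lists agree; the partition into similarity classes is {M1, M2, M3}.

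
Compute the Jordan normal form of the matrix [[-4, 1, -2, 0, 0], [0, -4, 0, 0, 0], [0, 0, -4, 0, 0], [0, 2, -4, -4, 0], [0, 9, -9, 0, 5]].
The characteristic polynomial is det(xI - A) = (x - 5)(x + 4)^4, so the eigenvalues are -4 (algebraic multiplicity 4), 5 (algebraic multiplicity 1).

For λ = -4: rank(A + 4I) = 2, rank((A + 4I)^2) = 1. The eigenspace has dimension 5 - 2 = 3, so there are 3 Jordan blocks; the rank sequence gives block sizes [2, 1, 1].

For λ = 5: algebraic multiplicity 1 gives one 1×1 block.

Assembling the blocks gives the Jordan form J above.

J = [[-4, 1, 0, 0, 0], [0, -4, 0, 0, 0], [0, 0, -4, 0, 0], [0, 0, 0, -4, 0], [0, 0, 0, 0, 5]]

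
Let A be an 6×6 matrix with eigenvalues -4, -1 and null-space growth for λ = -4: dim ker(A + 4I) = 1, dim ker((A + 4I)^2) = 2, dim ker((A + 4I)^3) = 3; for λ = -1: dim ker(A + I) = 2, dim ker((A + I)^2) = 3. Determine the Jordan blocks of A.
Jordan blocks: (-4, 3), (-1, 2), (-1, 1)

λ = -4: successive nullity increments [1, 1, 1] count blocks of size ≥ k; block sizes are [3].
λ = -1: successive nullity increments [2, 1] count blocks of size ≥ k; block sizes are [2, 1].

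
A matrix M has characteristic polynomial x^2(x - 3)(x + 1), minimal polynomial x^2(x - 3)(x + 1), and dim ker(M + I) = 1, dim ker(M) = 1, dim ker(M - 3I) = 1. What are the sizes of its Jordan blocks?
λ = -1: algebraic multiplicity 1 (exponent in χ_M), largest block size 1 (exponent in m_M), 1 block (geometric multiplicity). This forces block sizes [1].
λ = 0: algebraic multiplicity 2 (exponent in χ_M), largest block size 2 (exponent in m_M), 1 block (geometric multiplicity). This forces block sizes [2].
λ = 3: algebraic multiplicity 1 (exponent in χ_M), largest block size 1 (exponent in m_M), 1 block (geometric multiplicity). This forces block sizes [1].

Jordan blocks: (-1, 1), (0, 2), (3, 1)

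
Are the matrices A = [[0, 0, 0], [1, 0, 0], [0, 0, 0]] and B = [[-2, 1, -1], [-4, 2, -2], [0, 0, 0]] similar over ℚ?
Two matrices over a field are similar if and only if they have the same invariant factors.

Both A and B have characteristic polynomial x^3 and minimal polynomial x^2. Computing further, both have invariant factors x, x^2. Hence A and B are similar.

Yes.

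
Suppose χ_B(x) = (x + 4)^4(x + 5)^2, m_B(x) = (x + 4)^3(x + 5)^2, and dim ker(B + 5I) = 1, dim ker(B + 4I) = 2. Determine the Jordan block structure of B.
λ = -5: algebraic multiplicity 2 (exponent in χ_B), largest block size 2 (exponent in m_B), 1 block (geometric multiplicity). This forces block sizes [2].
λ = -4: algebraic multiplicity 4 (exponent in χ_B), largest block size 3 (exponent in m_B), 2 blocks (geometric multiplicity). These force block sizes [3, 1].

Jordan blocks: (-5, 2), (-4, 3), (-4, 1)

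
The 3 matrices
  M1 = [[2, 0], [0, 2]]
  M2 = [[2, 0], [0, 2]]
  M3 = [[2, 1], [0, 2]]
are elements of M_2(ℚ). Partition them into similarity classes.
Characteristic polynomials: χ_{M1} = (x - 2)^2, χ_{M2} = (x - 2)^2, χ_{M3} = (x - 2)^2.

{M1, M2}: invariant factors x - 2, x - 2.

{M3}: invariant factors (x - 2)^2.

Matrices are similar if and only if their invariant-factor lists agree; the partition into similarity classes is {M1, M2}, {M3}.

2 classes: {M1, M2}, {M3}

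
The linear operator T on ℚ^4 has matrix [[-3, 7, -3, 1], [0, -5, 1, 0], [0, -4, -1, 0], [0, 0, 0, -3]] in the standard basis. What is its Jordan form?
J = [[-3, 1, 0, 0], [0, -3, 1, 0], [0, 0, -3, 0], [0, 0, 0, -3]]

The characteristic polynomial is det(xI - A) = (x + 3)^4, so the eigenvalues are -3 (algebraic multiplicity 4).

For λ = -3: rank(A + 3I) = 2, rank((A + 3I)^2) = 1, rank((A + 3I)^3) = 0. The eigenspace has dimension 4 - 2 = 2, so there are 2 Jordan blocks; the rank sequence gives block sizes [3, 1].

Assembling the blocks gives the Jordan form J above.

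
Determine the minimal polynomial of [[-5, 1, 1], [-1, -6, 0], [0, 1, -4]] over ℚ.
m_A(x) = (x + 5)^3

The characteristic polynomial factors as (x + 5)^3. The minimal polynomial is ∏(x - λ)^{k_λ} where k_λ is the size of the largest Jordan block at λ.

For λ = -5: rank(A + 5I) = 2, and the largest Jordan block has size 3 (the smallest k with rank((A + 5I)^k) = rank((A + 5I)^(k+1))).

So m_A(x) = (x + 5)^3.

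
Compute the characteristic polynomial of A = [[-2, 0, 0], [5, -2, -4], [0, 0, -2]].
χ_A(x) = (x + 2)^3

xI - A = [[x + 2, 0, 0], [-5, x + 2, 4], [0, 0, x + 2]].

Expanding det(xI - A) along the first row:
det(xI - A) = + (x + 2)·det([[x + 2, 4], [0, x + 2]]) - (0)·det([[-5, 4], [0, x + 2]]) + (0)·det([[-5, x + 2], [0, 0]]).

Evaluating gives χ_A(x) = x^3 + 6x^2 + 12x + 8 = (x + 2)^3.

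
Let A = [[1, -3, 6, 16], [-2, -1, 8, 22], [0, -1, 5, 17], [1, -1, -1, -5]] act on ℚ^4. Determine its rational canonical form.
The invariant factors of A (the non-unit diagonal entries of the Smith normal form of xI - A over ℚ[x]) are x(x^3 - x - 2), each dividing the next. The characteristic polynomial is their product, x(x^3 - x - 2).

The rational canonical form is the block-diagonal matrix of companion matrices C(f_i):
R = [[0, 0, 0, 0], [1, 0, 0, 2], [0, 1, 0, 1], [0, 0, 1, 0]].

Note the characteristic polynomial does not split into linear factors over ℚ, so A has no Jordan form over ℚ; the rational canonical form exists over any field.

R = [[0, 0, 0, 0], [1, 0, 0, 2], [0, 1, 0, 1], [0, 0, 1, 0]]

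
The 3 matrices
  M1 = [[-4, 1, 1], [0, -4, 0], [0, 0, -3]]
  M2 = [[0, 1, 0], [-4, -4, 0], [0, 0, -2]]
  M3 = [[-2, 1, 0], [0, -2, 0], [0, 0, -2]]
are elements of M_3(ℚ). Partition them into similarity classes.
Characteristic polynomials: χ_{M1} = (x + 3)(x + 4)^2, χ_{M2} = (x + 2)^3, χ_{M3} = (x + 2)^3.

{M1}: invariant factors (x + 3)(x + 4)^2.

{M2, M3}: invariant factors x + 2, (x + 2)^2.

Matrices are similar if and only if their invariant-factor lists agree; the partition into similarity classes is {M1}, {M2, M3}.

2 classes: {M1}, {M2, M3}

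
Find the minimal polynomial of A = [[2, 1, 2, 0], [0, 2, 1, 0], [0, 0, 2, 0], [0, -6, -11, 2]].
m_A(x) = (x - 2)^3

The characteristic polynomial factors as (x - 2)^4. The minimal polynomial is ∏(x - λ)^{k_λ} where k_λ is the size of the largest Jordan block at λ.

For λ = 2: rank(A - 2I) = 2, and the largest Jordan block has size 3 (the smallest k with rank((A - 2I)^k) = rank((A - 2I)^(k+1))).

So m_A(x) = (x - 2)^3.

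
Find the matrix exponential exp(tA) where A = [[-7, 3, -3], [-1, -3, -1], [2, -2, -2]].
e^{tA} = [[(1 - 3*t)*e^{-4*t}, 3*t*e^{-4*t}, -3*t*e^{-4*t}], [-t*e^{-4*t}, (t + 1)*e^{-4*t}, -t*e^{-4*t}], [2*t*e^{-4*t}, -2*t*e^{-4*t}, (2*t + 1)*e^{-4*t}]]

A has Jordan form J = [[-4, 1, 0], [0, -4, 0], [0, 0, -4]] with A = PJP^{-1}, so e^{tA} = P e^{tJ} P^{-1}.

For a Jordan block J_k(λ), e^{tJ_k(λ)} = e^{λt} · (I + tN + t^2 N^2/2! + ... + t^{k-1} N^{k-1}/(k-1)!) where N is the nilpotent superdiagonal part.

Assembling the blocks and conjugating back gives the entries of e^{tA} as shown above.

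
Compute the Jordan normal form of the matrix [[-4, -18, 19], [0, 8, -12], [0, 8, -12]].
The characteristic polynomial is det(xI - A) = x(x + 4)^2, so the eigenvalues are -4 (algebraic multiplicity 2), 0 (algebraic multiplicity 1).

For λ = -4: rank(A + 4I) = 2, rank((A + 4I)^2) = 1. The eigenspace has dimension 3 - 2 = 1, so there is 1 Jordan block; the rank sequence gives block sizes [2].

For λ = 0: algebraic multiplicity 1 gives one 1×1 block.

Assembling the blocks gives the Jordan form J above.

J = [[-4, 1, 0], [0, -4, 0], [0, 0, 0]]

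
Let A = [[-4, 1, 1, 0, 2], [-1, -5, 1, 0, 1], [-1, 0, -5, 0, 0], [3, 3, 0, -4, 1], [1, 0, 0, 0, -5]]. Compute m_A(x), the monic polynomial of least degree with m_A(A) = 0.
The characteristic polynomial factors as (x + 4)^2(x + 5)^3. The minimal polynomial is ∏(x - λ)^{k_λ} where k_λ is the size of the largest Jordan block at λ.

For λ = -5: rank(A + 5I) = 4, and the largest Jordan block has size 3 (the smallest k with rank((A + 5I)^k) = rank((A + 5I)^(k+1))).
For λ = -4: rank(A + 4I) = 4, and the largest Jordan block has size 2 (the smallest k with rank((A + 4I)^k) = rank((A + 4I)^(k+1))).

So m_A(x) = (x + 4)^2(x + 5)^3.

m_A(x) = (x + 4)^2(x + 5)^3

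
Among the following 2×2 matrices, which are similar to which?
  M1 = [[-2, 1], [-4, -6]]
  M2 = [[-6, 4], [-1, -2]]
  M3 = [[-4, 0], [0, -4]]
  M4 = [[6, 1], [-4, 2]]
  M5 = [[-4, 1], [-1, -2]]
4 classes: {M1, M2}, {M3}, {M4}, {M5}

Characteristic polynomials: χ_{M1} = (x + 4)^2, χ_{M2} = (x + 4)^2, χ_{M3} = (x + 4)^2, χ_{M4} = (x - 4)^2, χ_{M5} = (x + 3)^2.

{M1, M2}: invariant factors (x + 4)^2.

{M3}: invariant factors x + 4, x + 4.

{M4}: invariant factors (x - 4)^2.

{M5}: invariant factors (x + 3)^2.

Matrices are similar if and only if their invariant-factor lists agree; the partition into similarity classes is {M1, M2}, {M3}, {M4}, {M5}.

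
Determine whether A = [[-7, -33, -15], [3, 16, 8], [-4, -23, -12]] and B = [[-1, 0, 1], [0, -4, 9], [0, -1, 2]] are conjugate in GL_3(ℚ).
Two matrices over a field are similar if and only if they have the same invariant factors.

Both A and B have characteristic polynomial (x + 1)^3 and minimal polynomial (x + 1)^3. Computing further, both have invariant factors (x + 1)^3. Hence A and B are similar.

Yes.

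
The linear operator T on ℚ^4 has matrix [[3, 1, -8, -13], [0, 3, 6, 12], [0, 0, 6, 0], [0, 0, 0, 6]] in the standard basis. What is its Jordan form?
The characteristic polynomial is det(xI - A) = (x - 6)^2(x - 3)^2, so the eigenvalues are 3 (algebraic multiplicity 2), 6 (algebraic multiplicity 2).

For λ = 3: rank(A - 3I) = 3, rank((A - 3I)^2) = 2. The eigenspace has dimension 4 - 3 = 1, so there is 1 Jordan block; the rank sequence gives block sizes [2].

For λ = 6: rank(A - 6I) = 2. The eigenspace has dimension 4 - 2 = 2, so there are 2 Jordan blocks; the rank sequence gives block sizes [1, 1].

Assembling the blocks gives the Jordan form J above.

J = [[3, 1, 0, 0], [0, 3, 0, 0], [0, 0, 6, 0], [0, 0, 0, 6]]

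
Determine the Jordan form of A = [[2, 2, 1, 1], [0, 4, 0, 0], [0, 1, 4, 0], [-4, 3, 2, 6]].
The characteristic polynomial is det(xI - A) = (x - 4)^4, so the eigenvalues are 4 (algebraic multiplicity 4).

For λ = 4: rank(A - 4I) = 2, rank((A - 4I)^2) = 0. The eigenspace has dimension 4 - 2 = 2, so there are 2 Jordan blocks; the rank sequence gives block sizes [2, 2].

Assembling the blocks gives the Jordan form J above.

J = [[4, 1, 0, 0], [0, 4, 0, 0], [0, 0, 4, 1], [0, 0, 0, 4]]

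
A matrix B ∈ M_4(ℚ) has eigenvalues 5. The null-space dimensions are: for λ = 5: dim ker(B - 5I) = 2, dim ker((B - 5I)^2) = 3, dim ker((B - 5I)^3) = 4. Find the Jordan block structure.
λ = 5: successive nullity increments [2, 1, 1] count blocks of size ≥ k; block sizes are [3, 1].

Jordan blocks: (5, 3), (5, 1)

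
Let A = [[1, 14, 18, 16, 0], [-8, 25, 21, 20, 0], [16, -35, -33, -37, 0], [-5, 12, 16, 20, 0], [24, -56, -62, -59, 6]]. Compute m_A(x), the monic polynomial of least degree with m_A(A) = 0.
m_A(x) = (x - 6)^3(x + 5)

The characteristic polynomial factors as (x - 6)^4(x + 5). The minimal polynomial is ∏(x - λ)^{k_λ} where k_λ is the size of the largest Jordan block at λ.

For λ = -5: rank(A + 5I) = 4, and the largest Jordan block has size 1 (the smallest k with rank((A + 5I)^k) = rank((A + 5I)^(k+1))).
For λ = 6: rank(A - 6I) = 3, and the largest Jordan block has size 3 (the smallest k with rank((A - 6I)^k) = rank((A - 6I)^(k+1))).

So m_A(x) = (x - 6)^3(x + 5).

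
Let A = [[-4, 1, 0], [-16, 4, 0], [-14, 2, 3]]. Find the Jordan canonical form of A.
J = [[0, 1, 0], [0, 0, 0], [0, 0, 3]]

The characteristic polynomial is det(xI - A) = x^2(x - 3), so the eigenvalues are 0 (algebraic multiplicity 2), 3 (algebraic multiplicity 1).

For λ = 0: rank(A) = 2, rank(A^2) = 1. The eigenspace has dimension 3 - 2 = 1, so there is 1 Jordan block; the rank sequence gives block sizes [2].

For λ = 3: algebraic multiplicity 1 gives one 1×1 block.

Assembling the blocks gives the Jordan form J above.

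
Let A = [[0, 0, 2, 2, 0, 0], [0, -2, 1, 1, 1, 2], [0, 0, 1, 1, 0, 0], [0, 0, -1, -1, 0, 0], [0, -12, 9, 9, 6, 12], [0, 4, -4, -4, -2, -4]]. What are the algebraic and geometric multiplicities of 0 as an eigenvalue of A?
algebraic multiplicity 6, geometric multiplicity 4

The characteristic polynomial is x^6, so the factor x appears with exponent 6: the algebraic multiplicity is 6.

rank(A) = 2, so the eigenspace has dimension 6 - 2 = 4: the geometric multiplicity is 4.

Since 4 < 6, A is not diagonalizable.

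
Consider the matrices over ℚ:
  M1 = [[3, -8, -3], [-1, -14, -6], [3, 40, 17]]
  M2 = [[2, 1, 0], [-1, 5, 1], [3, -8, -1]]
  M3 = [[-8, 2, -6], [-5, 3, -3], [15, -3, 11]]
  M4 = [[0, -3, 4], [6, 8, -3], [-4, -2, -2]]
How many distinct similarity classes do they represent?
Characteristic polynomials: χ_{M1} = (x - 2)^3, χ_{M2} = (x - 2)^3, χ_{M3} = (x - 2)^3, χ_{M4} = (x - 2)^3.

{M1, M2, M4}: invariant factors (x - 2)^3.

{M3}: invariant factors x - 2, (x - 2)^2.

Matrices are similar if and only if their invariant-factor lists agree; the partition into similarity classes is {M1, M2, M4}, {M3}.

2 classes: {M1, M2, M4}, {M3}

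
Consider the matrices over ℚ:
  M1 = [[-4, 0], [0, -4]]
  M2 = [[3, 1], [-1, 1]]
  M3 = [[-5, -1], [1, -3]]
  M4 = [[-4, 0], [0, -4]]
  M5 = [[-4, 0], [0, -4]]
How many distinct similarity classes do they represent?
Characteristic polynomials: χ_{M1} = (x + 4)^2, χ_{M2} = (x - 2)^2, χ_{M3} = (x + 4)^2, χ_{M4} = (x + 4)^2, χ_{M5} = (x + 4)^2.

{M1, M4, M5}: invariant factors x + 4, x + 4.

{M2}: invariant factors (x - 2)^2.

{M3}: invariant factors (x + 4)^2.

Matrices are similar if and only if their invariant-factor lists agree; the partition into similarity classes is {M1, M4, M5}, {M2}, {M3}.

3 classes: {M1, M4, M5}, {M2}, {M3}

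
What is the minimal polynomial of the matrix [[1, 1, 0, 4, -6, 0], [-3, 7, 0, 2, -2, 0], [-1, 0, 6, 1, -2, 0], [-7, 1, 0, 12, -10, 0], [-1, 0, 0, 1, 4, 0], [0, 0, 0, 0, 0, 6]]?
m_A(x) = (x - 6)^2

The characteristic polynomial factors as (x - 6)^6. The minimal polynomial is ∏(x - λ)^{k_λ} where k_λ is the size of the largest Jordan block at λ.

For λ = 6: rank(A - 6I) = 2, and the largest Jordan block has size 2 (the smallest k with rank((A - 6I)^k) = rank((A - 6I)^(k+1))).

So m_A(x) = (x - 6)^2.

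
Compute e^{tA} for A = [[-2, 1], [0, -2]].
e^{tA} = [[e^{-2*t}, t*e^{-2*t}], [0, e^{-2*t}]]

A has Jordan form J = [[-2, 1], [0, -2]] with A = PJP^{-1}, so e^{tA} = P e^{tJ} P^{-1}.

For a Jordan block J_k(λ), e^{tJ_k(λ)} = e^{λt} · (I + tN + t^2 N^2/2! + ... + t^{k-1} N^{k-1}/(k-1)!) where N is the nilpotent superdiagonal part.

Assembling the blocks and conjugating back gives the entries of e^{tA} as shown above.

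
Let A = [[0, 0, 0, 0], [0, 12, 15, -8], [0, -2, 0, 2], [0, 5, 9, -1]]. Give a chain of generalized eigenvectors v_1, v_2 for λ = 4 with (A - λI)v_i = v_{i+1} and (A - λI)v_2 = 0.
v_1 = [[0, 4, -1, 2]]^T, v_2 = [[0, 1, 0, 1]]^T

We seek v_1 ∈ ker((A - 4I)^2) \ ker(A - 4I), then set v_{i+1} = (A - 4I) v_i.

One such chain is v_1 = [[0, 4, -1, 2]]^T, v_2 = [[0, 1, 0, 1]]^T. Check: (A - 4I) v_2 = [[0, 0, 0, 0]]^T = 0.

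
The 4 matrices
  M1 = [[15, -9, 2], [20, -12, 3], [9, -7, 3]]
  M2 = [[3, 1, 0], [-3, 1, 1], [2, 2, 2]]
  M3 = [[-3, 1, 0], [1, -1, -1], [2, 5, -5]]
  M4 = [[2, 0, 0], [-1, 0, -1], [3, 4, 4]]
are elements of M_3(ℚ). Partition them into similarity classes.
2 classes: {M1, M2, M4}, {M3}

Characteristic polynomials: χ_{M1} = (x - 2)^3, χ_{M2} = (x - 2)^3, χ_{M3} = (x + 3)^3, χ_{M4} = (x - 2)^3.

{M1, M2, M4}: invariant factors (x - 2)^3.

{M3}: invariant factors (x + 3)^3.

Matrices are similar if and only if their invariant-factor lists agree; the partition into similarity classes is {M1, M2, M4}, {M3}.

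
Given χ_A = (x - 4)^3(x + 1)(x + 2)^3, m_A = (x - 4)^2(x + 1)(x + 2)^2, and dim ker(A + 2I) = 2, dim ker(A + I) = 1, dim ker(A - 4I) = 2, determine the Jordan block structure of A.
λ = -2: algebraic multiplicity 3 (exponent in χ_A), largest block size 2 (exponent in m_A), 2 blocks (geometric multiplicity). These force block sizes [2, 1].
λ = -1: algebraic multiplicity 1 (exponent in χ_A), largest block size 1 (exponent in m_A), 1 block (geometric multiplicity). This forces block sizes [1].
λ = 4: algebraic multiplicity 3 (exponent in χ_A), largest block size 2 (exponent in m_A), 2 blocks (geometric multiplicity). These force block sizes [2, 1].

Jordan blocks: (-2, 2), (-2, 1), (-1, 1), (4, 2), (4, 1)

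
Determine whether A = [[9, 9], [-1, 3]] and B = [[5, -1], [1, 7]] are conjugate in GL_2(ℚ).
Yes.

Two matrices over a field are similar if and only if they have the same invariant factors.

Both A and B have characteristic polynomial (x - 6)^2 and minimal polynomial (x - 6)^2. Computing further, both have invariant factors (x - 6)^2. Hence A and B are similar.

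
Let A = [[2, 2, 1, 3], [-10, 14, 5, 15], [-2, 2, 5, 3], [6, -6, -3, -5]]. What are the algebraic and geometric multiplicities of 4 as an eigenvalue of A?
algebraic multiplicity 4, geometric multiplicity 3

The characteristic polynomial is (x - 4)^4, so the factor x - 4 appears with exponent 4: the algebraic multiplicity is 4.

rank(A - 4I) = 1, so the eigenspace has dimension 4 - 1 = 3: the geometric multiplicity is 3.

Since 3 < 4, A is not diagonalizable.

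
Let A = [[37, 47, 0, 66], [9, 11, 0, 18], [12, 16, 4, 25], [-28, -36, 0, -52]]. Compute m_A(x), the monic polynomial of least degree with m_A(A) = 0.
m_A(x) = (x - 4)^2(x + 4)^2

The characteristic polynomial factors as (x - 4)^2(x + 4)^2. The minimal polynomial is ∏(x - λ)^{k_λ} where k_λ is the size of the largest Jordan block at λ.

For λ = -4: rank(A + 4I) = 3, and the largest Jordan block has size 2 (the smallest k with rank((A + 4I)^k) = rank((A + 4I)^(k+1))).
For λ = 4: rank(A - 4I) = 3, and the largest Jordan block has size 2 (the smallest k with rank((A - 4I)^k) = rank((A - 4I)^(k+1))).

So m_A(x) = (x - 4)^2(x + 4)^2.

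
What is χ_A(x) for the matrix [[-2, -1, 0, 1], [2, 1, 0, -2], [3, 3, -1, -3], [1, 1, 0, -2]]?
χ_A(x) = (x + 1)^4

xI - A = [[x + 2, 1, 0, -1], [-2, x - 1, 0, 2], [-3, -3, x + 1, 3], [-1, -1, 0, x + 2]].

Expanding det(xI - A) along the first row:
det(xI - A) = + (x + 2)·det([[x - 1, 0, 2], [-3, x + 1, 3], [-1, 0, x + 2]]) - (1)·det([[-2, 0, 2], [-3, x + 1, 3], [-1, 0, x + 2]]) + (0)·det([[-2, x - 1, 2], [-3, -3, 3], [-1, -1, x + 2]]) - (-1)·det([[-2, x - 1, 0], [-3, -3, x + 1], [-1, -1, 0]]).

Evaluating gives χ_A(x) = x^4 + 4x^3 + 6x^2 + 4x + 1 = (x + 1)^4.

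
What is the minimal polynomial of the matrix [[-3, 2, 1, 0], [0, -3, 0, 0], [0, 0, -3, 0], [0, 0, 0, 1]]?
m_A(x) = (x - 1)(x + 3)^2

The characteristic polynomial factors as (x - 1)(x + 3)^3. The minimal polynomial is ∏(x - λ)^{k_λ} where k_λ is the size of the largest Jordan block at λ.

For λ = -3: rank(A + 3I) = 2, and the largest Jordan block has size 2 (the smallest k with rank((A + 3I)^k) = rank((A + 3I)^(k+1))).
For λ = 1: rank(A - I) = 3, and the largest Jordan block has size 1 (the smallest k with rank((A - I)^k) = rank((A - I)^(k+1))).

So m_A(x) = (x - 1)(x + 3)^2.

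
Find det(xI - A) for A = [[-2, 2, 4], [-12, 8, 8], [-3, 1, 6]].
xI - A = [[x + 2, -2, -4], [12, x - 8, -8], [3, -1, x - 6]].

Expanding det(xI - A) along the first row:
det(xI - A) = + (x + 2)·det([[x - 8, -8], [-1, x - 6]]) - (-2)·det([[12, -8], [3, x - 6]]) + (-4)·det([[12, x - 8], [3, -1]]).

Evaluating gives χ_A(x) = x^3 - 12x^2 + 48x - 64 = (x - 4)^3.

χ_A(x) = (x - 4)^3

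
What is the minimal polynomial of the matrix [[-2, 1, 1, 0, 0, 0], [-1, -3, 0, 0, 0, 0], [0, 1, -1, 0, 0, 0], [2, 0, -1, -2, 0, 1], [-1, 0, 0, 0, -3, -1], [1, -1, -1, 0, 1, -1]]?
m_A(x) = (x + 2)^3

The characteristic polynomial factors as (x + 2)^6. The minimal polynomial is ∏(x - λ)^{k_λ} where k_λ is the size of the largest Jordan block at λ.

For λ = -2: rank(A + 2I) = 4, and the largest Jordan block has size 3 (the smallest k with rank((A + 2I)^k) = rank((A + 2I)^(k+1))).

So m_A(x) = (x + 2)^3.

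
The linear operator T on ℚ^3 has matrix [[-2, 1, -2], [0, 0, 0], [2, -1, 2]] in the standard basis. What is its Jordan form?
J = [[0, 1, 0], [0, 0, 0], [0, 0, 0]]

The characteristic polynomial is det(xI - A) = x^3, so the eigenvalues are 0 (algebraic multiplicity 3).

For λ = 0: rank(A) = 1, rank(A^2) = 0. The eigenspace has dimension 3 - 1 = 2, so there are 2 Jordan blocks; the rank sequence gives block sizes [2, 1].

Assembling the blocks gives the Jordan form J above.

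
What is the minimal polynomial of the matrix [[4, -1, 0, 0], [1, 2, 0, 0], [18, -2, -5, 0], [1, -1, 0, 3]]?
m_A(x) = (x - 3)^2(x + 5)

The characteristic polynomial factors as (x - 3)^3(x + 5). The minimal polynomial is ∏(x - λ)^{k_λ} where k_λ is the size of the largest Jordan block at λ.

For λ = -5: rank(A + 5I) = 3, and the largest Jordan block has size 1 (the smallest k with rank((A + 5I)^k) = rank((A + 5I)^(k+1))).
For λ = 3: rank(A - 3I) = 2, and the largest Jordan block has size 2 (the smallest k with rank((A - 3I)^k) = rank((A - 3I)^(k+1))).

So m_A(x) = (x - 3)^2(x + 5).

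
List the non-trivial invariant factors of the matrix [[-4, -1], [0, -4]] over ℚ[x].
The Jordan structure of A has elementary divisors (x + 4)^2. Arranging the block sizes at each eigenvalue in decreasing order and taking row products gives the invariant factors.

Invariant factors (smallest first, each dividing the next): (x + 4)^2.

Check: the last factor (x + 4)^2 is the minimal polynomial, and the product (x + 4)^2 is the characteristic polynomial.

(x + 4)^2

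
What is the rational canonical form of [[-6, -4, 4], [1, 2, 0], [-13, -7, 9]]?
R = [[0, 0, 4], [1, 0, -8], [0, 1, 5]]

The invariant factors of A (the non-unit diagonal entries of the Smith normal form of xI - A over ℚ[x]) are (x - 2)^2(x - 1), each dividing the next. The characteristic polynomial is their product, (x - 2)^2(x - 1).

The rational canonical form is the block-diagonal matrix of companion matrices C(f_i):
R = [[0, 0, 4], [1, 0, -8], [0, 1, 5]].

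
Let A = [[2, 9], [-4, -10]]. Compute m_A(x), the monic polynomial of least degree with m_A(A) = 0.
The characteristic polynomial factors as (x + 4)^2. The minimal polynomial is ∏(x - λ)^{k_λ} where k_λ is the size of the largest Jordan block at λ.

For λ = -4: rank(A + 4I) = 1, and the largest Jordan block has size 2 (the smallest k with rank((A + 4I)^k) = rank((A + 4I)^(k+1))).

So m_A(x) = (x + 4)^2.

m_A(x) = (x + 4)^2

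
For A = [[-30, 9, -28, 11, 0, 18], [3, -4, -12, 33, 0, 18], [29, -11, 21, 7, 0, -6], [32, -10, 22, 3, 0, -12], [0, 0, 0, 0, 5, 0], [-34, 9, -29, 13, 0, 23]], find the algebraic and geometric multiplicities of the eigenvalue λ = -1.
algebraic multiplicity 2, geometric multiplicity 1

The characteristic polynomial is (x - 5)^4(x + 1)^2, so the factor x + 1 appears with exponent 2: the algebraic multiplicity is 2.

rank(A + I) = 5, so the eigenspace has dimension 6 - 5 = 1: the geometric multiplicity is 1.

Since 1 < 2, A is not diagonalizable.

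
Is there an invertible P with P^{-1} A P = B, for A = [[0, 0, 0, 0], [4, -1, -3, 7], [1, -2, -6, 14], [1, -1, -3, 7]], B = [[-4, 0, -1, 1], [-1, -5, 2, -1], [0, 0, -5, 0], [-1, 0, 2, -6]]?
trace(A) = 0 but trace(B) = -20. The trace is a similarity invariant, so A and B are not similar.

No.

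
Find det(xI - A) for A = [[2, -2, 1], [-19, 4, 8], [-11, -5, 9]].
χ_A(x) = (x - 5)^3

xI - A = [[x - 2, 2, -1], [19, x - 4, -8], [11, 5, x - 9]].

Expanding det(xI - A) along the first row:
det(xI - A) = + (x - 2)·det([[x - 4, -8], [5, x - 9]]) - (2)·det([[19, -8], [11, x - 9]]) + (-1)·det([[19, x - 4], [11, 5]]).

Evaluating gives χ_A(x) = x^3 - 15x^2 + 75x - 125 = (x - 5)^3.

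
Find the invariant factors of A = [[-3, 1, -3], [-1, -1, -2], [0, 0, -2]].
(x + 2)^3

The Jordan structure of A has elementary divisors (x + 2)^3. Arranging the block sizes at each eigenvalue in decreasing order and taking row products gives the invariant factors.

Invariant factors (smallest first, each dividing the next): (x + 2)^3.

Check: the last factor (x + 2)^3 is the minimal polynomial, and the product (x + 2)^3 is the characteristic polynomial.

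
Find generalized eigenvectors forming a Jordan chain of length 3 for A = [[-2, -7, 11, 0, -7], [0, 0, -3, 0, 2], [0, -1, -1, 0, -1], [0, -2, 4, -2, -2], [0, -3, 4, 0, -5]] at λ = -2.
We seek v_1 ∈ ker((A + 2I)^3) \ ker((A + 2I)^2), then set v_{i+1} = (A + 2I) v_i.

One such chain is v_1 = [[-4, 1, 1, -2, 1]]^T, v_2 = [[-3, 1, -1, 0, -2]]^T, v_3 = [[-4, 1, 0, -2, -1]]^T. Check: (A + 2I) v_3 = [[0, 0, 0, 0, 0]]^T = 0.

v_1 = [[-4, 1, 1, -2, 1]]^T, v_2 = [[-3, 1, -1, 0, -2]]^T, v_3 = [[-4, 1, 0, -2, -1]]^T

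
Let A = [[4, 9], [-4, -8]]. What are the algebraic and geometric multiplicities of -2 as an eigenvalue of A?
The characteristic polynomial is (x + 2)^2, so the factor x + 2 appears with exponent 2: the algebraic multiplicity is 2.

rank(A + 2I) = 1, so the eigenspace has dimension 2 - 1 = 1: the geometric multiplicity is 1.

Since 1 < 2, A is not diagonalizable.

algebraic multiplicity 2, geometric multiplicity 1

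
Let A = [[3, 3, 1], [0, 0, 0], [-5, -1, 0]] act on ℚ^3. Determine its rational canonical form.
R = [[0, 0, 0], [1, 0, -5], [0, 1, 3]]

The invariant factors of A (the non-unit diagonal entries of the Smith normal form of xI - A over ℚ[x]) are x(x^2 - 3x + 5), each dividing the next. The characteristic polynomial is their product, x(x^2 - 3x + 5).

The rational canonical form is the block-diagonal matrix of companion matrices C(f_i):
R = [[0, 0, 0], [1, 0, -5], [0, 1, 3]].

Note the characteristic polynomial does not split into linear factors over ℚ, so A has no Jordan form over ℚ; the rational canonical form exists over any field.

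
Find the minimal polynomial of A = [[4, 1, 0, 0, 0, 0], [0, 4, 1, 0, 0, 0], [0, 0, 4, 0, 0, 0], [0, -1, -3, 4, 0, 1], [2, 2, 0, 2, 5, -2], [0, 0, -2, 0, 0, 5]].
m_A(x) = (x - 5)(x - 4)^3

The characteristic polynomial factors as (x - 5)^2(x - 4)^4. The minimal polynomial is ∏(x - λ)^{k_λ} where k_λ is the size of the largest Jordan block at λ.

For λ = 4: rank(A - 4I) = 4, and the largest Jordan block has size 3 (the smallest k with rank((A - 4I)^k) = rank((A - 4I)^(k+1))).
For λ = 5: rank(A - 5I) = 4, and the largest Jordan block has size 1 (the smallest k with rank((A - 5I)^k) = rank((A - 5I)^(k+1))).

So m_A(x) = (x - 5)(x - 4)^3.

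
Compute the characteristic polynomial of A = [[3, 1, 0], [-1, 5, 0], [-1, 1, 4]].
χ_A(x) = (x - 4)^3

xI - A = [[x - 3, -1, 0], [1, x - 5, 0], [1, -1, x - 4]].

Expanding det(xI - A) along the first row:
det(xI - A) = + (x - 3)·det([[x - 5, 0], [-1, x - 4]]) - (-1)·det([[1, 0], [1, x - 4]]) + (0)·det([[1, x - 5], [1, -1]]).

Evaluating gives χ_A(x) = x^3 - 12x^2 + 48x - 64 = (x - 4)^3.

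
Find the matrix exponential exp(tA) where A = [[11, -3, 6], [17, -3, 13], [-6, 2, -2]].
e^{tA} = [[(-3*t^2 + 9*t + 1)*e^{2*t}, -3*t*e^{2*t}, 3*t*(4 - 3*t)*e^{2*t}/2], [t*(17 - 5*t)*e^{2*t}, (1 - 5*t)*e^{2*t}, t*(26 - 15*t)*e^{2*t}/2], [2*t*(t - 3)*e^{2*t}, 2*t*e^{2*t}, (3*t^2 - 4*t + 1)*e^{2*t}]]

A has Jordan form J = [[2, 1, 0], [0, 2, 1], [0, 0, 2]] with A = PJP^{-1}, so e^{tA} = P e^{tJ} P^{-1}.

For a Jordan block J_k(λ), e^{tJ_k(λ)} = e^{λt} · (I + tN + t^2 N^2/2! + ... + t^{k-1} N^{k-1}/(k-1)!) where N is the nilpotent superdiagonal part.

Assembling the blocks and conjugating back gives the entries of e^{tA} as shown above.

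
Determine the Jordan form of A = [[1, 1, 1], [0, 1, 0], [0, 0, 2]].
J = [[1, 1, 0], [0, 1, 0], [0, 0, 2]]

The characteristic polynomial is det(xI - A) = (x - 2)(x - 1)^2, so the eigenvalues are 1 (algebraic multiplicity 2), 2 (algebraic multiplicity 1).

For λ = 1: rank(A - I) = 2, rank((A - I)^2) = 1. The eigenspace has dimension 3 - 2 = 1, so there is 1 Jordan block; the rank sequence gives block sizes [2].

For λ = 2: algebraic multiplicity 1 gives one 1×1 block.

Assembling the blocks gives the Jordan form J above.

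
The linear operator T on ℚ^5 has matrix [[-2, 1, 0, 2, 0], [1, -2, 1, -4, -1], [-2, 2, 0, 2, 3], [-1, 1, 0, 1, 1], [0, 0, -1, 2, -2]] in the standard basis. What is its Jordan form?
The characteristic polynomial is det(xI - A) = (x + 1)^5, so the eigenvalues are -1 (algebraic multiplicity 5).

For λ = -1: rank(A + I) = 3, rank((A + I)^2) = 1, rank((A + I)^3) = 0. The eigenspace has dimension 5 - 3 = 2, so there are 2 Jordan blocks; the rank sequence gives block sizes [3, 2].

Assembling the blocks gives the Jordan form J above.

J = [[-1, 1, 0, 0, 0], [0, -1, 1, 0, 0], [0, 0, -1, 0, 0], [0, 0, 0, -1, 1], [0, 0, 0, 0, -1]]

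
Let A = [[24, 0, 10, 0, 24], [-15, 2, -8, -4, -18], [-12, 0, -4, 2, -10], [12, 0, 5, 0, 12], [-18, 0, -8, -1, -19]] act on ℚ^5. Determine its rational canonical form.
The invariant factors of A (the non-unit diagonal entries of the Smith normal form of xI - A over ℚ[x]) are x(x - 2), x(x - 2)(x + 1), each dividing the next. The characteristic polynomial is their product, x^2(x - 2)^2(x + 1).

The rational canonical form is the block-diagonal matrix of companion matrices C(f_i):
R = [[0, 0, 0, 0, 0], [1, 2, 0, 0, 0], [0, 0, 0, 0, 0], [0, 0, 1, 0, 2], [0, 0, 0, 1, 1]].

R = [[0, 0, 0, 0, 0], [1, 2, 0, 0, 0], [0, 0, 0, 0, 0], [0, 0, 1, 0, 2], [0, 0, 0, 1, 1]]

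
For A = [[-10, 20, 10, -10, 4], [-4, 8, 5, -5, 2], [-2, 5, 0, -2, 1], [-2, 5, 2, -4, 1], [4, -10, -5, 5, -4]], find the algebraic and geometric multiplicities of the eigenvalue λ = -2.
The characteristic polynomial is (x + 2)^5, so the factor x + 2 appears with exponent 5: the algebraic multiplicity is 5.

rank(A + 2I) = 2, so the eigenspace has dimension 5 - 2 = 3: the geometric multiplicity is 3.

Since 3 < 5, A is not diagonalizable.

algebraic multiplicity 5, geometric multiplicity 3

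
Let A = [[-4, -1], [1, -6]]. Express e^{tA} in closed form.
e^{tA} = [[(t + 1)*e^{-5*t}, -t*e^{-5*t}], [t*e^{-5*t}, (1 - t)*e^{-5*t}]]

A has Jordan form J = [[-5, 1], [0, -5]] with A = PJP^{-1}, so e^{tA} = P e^{tJ} P^{-1}.

For a Jordan block J_k(λ), e^{tJ_k(λ)} = e^{λt} · (I + tN + t^2 N^2/2! + ... + t^{k-1} N^{k-1}/(k-1)!) where N is the nilpotent superdiagonal part.

Assembling the blocks and conjugating back gives the entries of e^{tA} as shown above.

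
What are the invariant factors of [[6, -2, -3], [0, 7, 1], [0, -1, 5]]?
(x - 6)^3

The Jordan structure of A has elementary divisors (x - 6)^3. Arranging the block sizes at each eigenvalue in decreasing order and taking row products gives the invariant factors.

Invariant factors (smallest first, each dividing the next): (x - 6)^3.

Check: the last factor (x - 6)^3 is the minimal polynomial, and the product (x - 6)^3 is the characteristic polynomial.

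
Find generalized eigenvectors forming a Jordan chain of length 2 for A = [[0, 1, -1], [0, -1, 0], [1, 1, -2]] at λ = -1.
We seek v_1 ∈ ker((A + I)^2) \ ker(A + I), then set v_{i+1} = (A + I) v_i.

One such chain is v_1 = [[0, 1, 0]]^T, v_2 = [[1, 0, 1]]^T. Check: (A + I) v_2 = [[0, 0, 0]]^T = 0.

v_1 = [[0, 1, 0]]^T, v_2 = [[1, 0, 1]]^T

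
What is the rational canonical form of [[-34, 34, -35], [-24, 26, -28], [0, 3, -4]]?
R = [[0, 0, -64], [1, 0, -48], [0, 1, -12]]

The invariant factors of A (the non-unit diagonal entries of the Smith normal form of xI - A over ℚ[x]) are (x + 4)^3, each dividing the next. The characteristic polynomial is their product, (x + 4)^3.

The rational canonical form is the block-diagonal matrix of companion matrices C(f_i):
R = [[0, 0, -64], [1, 0, -48], [0, 1, -12]].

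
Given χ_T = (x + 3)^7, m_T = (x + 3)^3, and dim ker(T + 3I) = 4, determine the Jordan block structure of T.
Jordan blocks: (-3, 3), (-3, 2), (-3, 1), (-3, 1)

λ = -3: algebraic multiplicity 7 (exponent in χ_T), largest block size 3 (exponent in m_T), 4 blocks (geometric multiplicity). These force block sizes [3, 2, 1, 1].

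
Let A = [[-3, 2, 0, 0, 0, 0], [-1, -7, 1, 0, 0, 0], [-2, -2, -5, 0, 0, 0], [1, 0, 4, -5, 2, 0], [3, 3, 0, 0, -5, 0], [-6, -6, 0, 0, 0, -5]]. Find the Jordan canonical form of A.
J = [[-5, 1, 0, 0, 0, 0], [0, -5, 1, 0, 0, 0], [0, 0, -5, 0, 0, 0], [0, 0, 0, -5, 1, 0], [0, 0, 0, 0, -5, 0], [0, 0, 0, 0, 0, -5]]

The characteristic polynomial is det(xI - A) = (x + 5)^6, so the eigenvalues are -5 (algebraic multiplicity 6).

For λ = -5: rank(A + 5I) = 3, rank((A + 5I)^2) = 1, rank((A + 5I)^3) = 0. The eigenspace has dimension 6 - 3 = 3, so there are 3 Jordan blocks; the rank sequence gives block sizes [3, 2, 1].

Assembling the blocks gives the Jordan form J above.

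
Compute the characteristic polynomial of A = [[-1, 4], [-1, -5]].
xI - A = [[x + 1, -4], [1, x + 5]].

Expanding det(xI - A) along the first row:
det(xI - A) = + (x + 1)·det([[x + 5]]) - (-4)·det([[1]]).

Evaluating gives χ_A(x) = x^2 + 6x + 9 = (x + 3)^2.

χ_A(x) = (x + 3)^2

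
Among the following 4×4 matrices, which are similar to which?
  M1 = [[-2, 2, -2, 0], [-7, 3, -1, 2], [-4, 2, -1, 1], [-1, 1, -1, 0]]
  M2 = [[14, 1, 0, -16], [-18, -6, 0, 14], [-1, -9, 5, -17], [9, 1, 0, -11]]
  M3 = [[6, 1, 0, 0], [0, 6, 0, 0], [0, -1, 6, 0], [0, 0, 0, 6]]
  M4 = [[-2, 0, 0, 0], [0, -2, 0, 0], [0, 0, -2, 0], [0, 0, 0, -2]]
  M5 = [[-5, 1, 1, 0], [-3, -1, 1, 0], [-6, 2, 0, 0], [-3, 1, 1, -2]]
5 classes: {M1}, {M2}, {M3}, {M4}, {M5}

Characteristic polynomials: χ_{M1} = x^4, χ_{M2} = (x - 5)^2(x + 4)^2, χ_{M3} = (x - 6)^4, χ_{M4} = (x + 2)^4, χ_{M5} = (x + 2)^4.

{M1}: invariant factors x, x^3.

{M2}: invariant factors (x - 5)^2(x + 4)^2.

{M3}: invariant factors x - 6, x - 6, (x - 6)^2.

{M4}: invariant factors x + 2, x + 2, x + 2, x + 2.

{M5}: invariant factors x + 2, x + 2, (x + 2)^2.

Matrices are similar if and only if their invariant-factor lists agree; the partition into similarity classes is {M1}, {M2}, {M3}, {M4}, {M5}.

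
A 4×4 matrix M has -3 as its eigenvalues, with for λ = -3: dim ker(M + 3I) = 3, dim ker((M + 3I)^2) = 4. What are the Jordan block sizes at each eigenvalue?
λ = -3: successive nullity increments [3, 1] count blocks of size ≥ k; block sizes are [2, 1, 1].

Jordan blocks: (-3, 2), (-3, 1), (-3, 1)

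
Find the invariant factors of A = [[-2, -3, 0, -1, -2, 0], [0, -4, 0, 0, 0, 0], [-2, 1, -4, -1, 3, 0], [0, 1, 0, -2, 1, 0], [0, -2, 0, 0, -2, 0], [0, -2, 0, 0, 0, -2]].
x + 2, (x + 2)^3(x + 4)^2

The Jordan structure of A has elementary divisors (x + 4)^2, (x + 2)^3, (x + 2). Arranging the block sizes at each eigenvalue in decreasing order and taking row products gives the invariant factors.

Invariant factors (smallest first, each dividing the next): x + 2, (x + 2)^3(x + 4)^2.

Check: the last factor (x + 2)^3(x + 4)^2 is the minimal polynomial, and the product (x + 2)^4(x + 4)^2 is the characteristic polynomial.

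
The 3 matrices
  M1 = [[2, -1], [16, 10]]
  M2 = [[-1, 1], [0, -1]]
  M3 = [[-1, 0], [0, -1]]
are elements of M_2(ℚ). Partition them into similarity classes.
Characteristic polynomials: χ_{M1} = (x - 6)^2, χ_{M2} = (x + 1)^2, χ_{M3} = (x + 1)^2.

{M1}: invariant factors (x - 6)^2.

{M2}: invariant factors (x + 1)^2.

{M3}: invariant factors x + 1, x + 1.

Matrices are similar if and only if their invariant-factor lists agree; the partition into similarity classes is {M1}, {M2}, {M3}.

3 classes: {M1}, {M2}, {M3}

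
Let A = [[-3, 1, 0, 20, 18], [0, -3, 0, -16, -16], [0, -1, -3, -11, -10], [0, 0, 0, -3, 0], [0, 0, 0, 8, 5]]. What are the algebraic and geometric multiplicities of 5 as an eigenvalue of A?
algebraic multiplicity 1, geometric multiplicity 1

The characteristic polynomial is (x - 5)(x + 3)^4, so the factor x - 5 appears with exponent 1: the algebraic multiplicity is 1.

rank(A - 5I) = 4, so the eigenspace has dimension 5 - 4 = 1: the geometric multiplicity is 1.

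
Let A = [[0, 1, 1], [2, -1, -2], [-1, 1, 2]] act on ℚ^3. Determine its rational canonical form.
R = [[1, 0, 0], [0, 0, 1], [0, 1, 0]]

The invariant factors of A (the non-unit diagonal entries of the Smith normal form of xI - A over ℚ[x]) are x - 1, (x - 1)(x + 1), each dividing the next. The characteristic polynomial is their product, (x - 1)^2(x + 1).

The rational canonical form is the block-diagonal matrix of companion matrices C(f_i):
R = [[1, 0, 0], [0, 0, 1], [0, 1, 0]].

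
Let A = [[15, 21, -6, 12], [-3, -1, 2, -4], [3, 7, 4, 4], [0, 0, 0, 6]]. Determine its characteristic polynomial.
χ_A(x) = (x - 6)^4

xI - A = [[x - 15, -21, 6, -12], [3, x + 1, -2, 4], [-3, -7, x - 4, -4], [0, 0, 0, x - 6]].

Expanding det(xI - A) along the first row:
det(xI - A) = + (x - 15)·det([[x + 1, -2, 4], [-7, x - 4, -4], [0, 0, x - 6]]) - (-21)·det([[3, -2, 4], [-3, x - 4, -4], [0, 0, x - 6]]) + (6)·det([[3, x + 1, 4], [-3, -7, -4], [0, 0, x - 6]]) - (-12)·det([[3, x + 1, -2], [-3, -7, x - 4], [0, 0, 0]]).

Evaluating gives χ_A(x) = x^4 - 24x^3 + 216x^2 - 864x + 1296 = (x - 6)^4.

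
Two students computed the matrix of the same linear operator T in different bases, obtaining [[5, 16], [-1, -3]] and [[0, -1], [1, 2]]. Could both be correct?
Yes.

Two matrices over a field are similar if and only if they have the same invariant factors.

Both A and B have characteristic polynomial (x - 1)^2 and minimal polynomial (x - 1)^2. Computing further, both have invariant factors (x - 1)^2. Hence A and B are similar.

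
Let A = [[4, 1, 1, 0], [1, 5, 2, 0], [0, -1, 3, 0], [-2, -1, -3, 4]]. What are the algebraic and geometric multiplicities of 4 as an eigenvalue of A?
algebraic multiplicity 4, geometric multiplicity 2

The characteristic polynomial is (x - 4)^4, so the factor x - 4 appears with exponent 4: the algebraic multiplicity is 4.

rank(A - 4I) = 2, so the eigenspace has dimension 4 - 2 = 2: the geometric multiplicity is 2.

Since 2 < 4, A is not diagonalizable.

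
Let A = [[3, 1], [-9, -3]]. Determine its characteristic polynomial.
xI - A = [[x - 3, -1], [9, x + 3]].

Expanding det(xI - A) along the first row:
det(xI - A) = + (x - 3)·det([[x + 3]]) - (-1)·det([[9]]).

Evaluating gives χ_A(x) = x^2.

χ_A(x) = x^2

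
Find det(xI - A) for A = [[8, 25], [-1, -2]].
χ_A(x) = (x - 3)^2

xI - A = [[x - 8, -25], [1, x + 2]].

Expanding det(xI - A) along the first row:
det(xI - A) = + (x - 8)·det([[x + 2]]) - (-25)·det([[1]]).

Evaluating gives χ_A(x) = x^2 - 6x + 9 = (x - 3)^2.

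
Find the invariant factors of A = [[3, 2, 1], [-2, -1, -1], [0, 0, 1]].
The Jordan structure of A has elementary divisors (x - 1)^2, (x - 1). Arranging the block sizes at each eigenvalue in decreasing order and taking row products gives the invariant factors.

Invariant factors (smallest first, each dividing the next): x - 1, (x - 1)^2.

Check: the last factor (x - 1)^2 is the minimal polynomial, and the product (x - 1)^3 is the characteristic polynomial.

x - 1, (x - 1)^2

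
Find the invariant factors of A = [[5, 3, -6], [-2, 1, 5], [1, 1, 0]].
The Jordan structure of A has elementary divisors (x - 2)^3. Arranging the block sizes at each eigenvalue in decreasing order and taking row products gives the invariant factors.

Invariant factors (smallest first, each dividing the next): (x - 2)^3.

Check: the last factor (x - 2)^3 is the minimal polynomial, and the product (x - 2)^3 is the characteristic polynomial.

(x - 2)^3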